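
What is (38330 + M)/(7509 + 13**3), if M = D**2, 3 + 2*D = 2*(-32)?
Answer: 157809/38824 ≈ 4.0647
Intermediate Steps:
D = -67/2 (D = -3/2 + (2*(-32))/2 = -3/2 + (1/2)*(-64) = -3/2 - 32 = -67/2 ≈ -33.500)
M = 4489/4 (M = (-67/2)**2 = 4489/4 ≈ 1122.3)
(38330 + M)/(7509 + 13**3) = (38330 + 4489/4)/(7509 + 13**3) = 157809/(4*(7509 + 2197)) = (157809/4)/9706 = (157809/4)*(1/9706) = 157809/38824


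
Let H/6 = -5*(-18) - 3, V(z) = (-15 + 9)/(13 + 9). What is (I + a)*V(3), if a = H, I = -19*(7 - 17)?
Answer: -2136/11 ≈ -194.18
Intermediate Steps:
V(z) = -3/11 (V(z) = -6/22 = -6*1/22 = -3/11)
I = 190 (I = -19*(-10) = 190)
H = 522 (H = 6*(-5*(-18) - 3) = 6*(90 - 3) = 6*87 = 522)
a = 522
(I + a)*V(3) = (190 + 522)*(-3/11) = 712*(-3/11) = -2136/11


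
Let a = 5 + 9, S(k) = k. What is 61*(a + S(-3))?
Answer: 671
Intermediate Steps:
a = 14
61*(a + S(-3)) = 61*(14 - 3) = 61*11 = 671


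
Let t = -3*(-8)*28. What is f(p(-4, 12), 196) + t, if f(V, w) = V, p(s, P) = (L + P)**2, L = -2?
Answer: 772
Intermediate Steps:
p(s, P) = (-2 + P)**2
t = 672 (t = 24*28 = 672)
f(p(-4, 12), 196) + t = (-2 + 12)**2 + 672 = 10**2 + 672 = 100 + 672 = 772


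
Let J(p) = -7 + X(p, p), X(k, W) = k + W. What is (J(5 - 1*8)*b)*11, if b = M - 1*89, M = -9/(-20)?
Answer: 253253/20 ≈ 12663.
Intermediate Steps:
M = 9/20 (M = -9*(-1/20) = 9/20 ≈ 0.45000)
b = -1771/20 (b = 9/20 - 1*89 = 9/20 - 89 = -1771/20 ≈ -88.550)
X(k, W) = W + k
J(p) = -7 + 2*p (J(p) = -7 + (p + p) = -7 + 2*p)
(J(5 - 1*8)*b)*11 = ((-7 + 2*(5 - 1*8))*(-1771/20))*11 = ((-7 + 2*(5 - 8))*(-1771/20))*11 = ((-7 + 2*(-3))*(-1771/20))*11 = ((-7 - 6)*(-1771/20))*11 = -13*(-1771/20)*11 = (23023/20)*11 = 253253/20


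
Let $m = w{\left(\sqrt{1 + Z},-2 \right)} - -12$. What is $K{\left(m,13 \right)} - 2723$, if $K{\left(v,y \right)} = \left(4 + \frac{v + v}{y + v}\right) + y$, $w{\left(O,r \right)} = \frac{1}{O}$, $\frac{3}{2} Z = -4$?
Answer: $- \frac{4230681}{1564} - \frac{13 i \sqrt{15}}{1564} \approx -2705.0 - 0.032192 i$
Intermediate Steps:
$Z = - \frac{8}{3}$ ($Z = \frac{2}{3} \left(-4\right) = - \frac{8}{3} \approx -2.6667$)
$m = 12 - \frac{i \sqrt{15}}{5}$ ($m = \frac{1}{\sqrt{1 - \frac{8}{3}}} - -12 = \frac{1}{\sqrt{- \frac{5}{3}}} + 12 = \frac{1}{\frac{1}{3} i \sqrt{15}} + 12 = - \frac{i \sqrt{15}}{5} + 12 = 12 - \frac{i \sqrt{15}}{5} \approx 12.0 - 0.7746 i$)
$K{\left(v,y \right)} = 4 + y + \frac{2 v}{v + y}$ ($K{\left(v,y \right)} = \left(4 + \frac{2 v}{v + y}\right) + y = 4 + y + \frac{2 v}{v + y}$)
$K{\left(m,13 \right)} - 2723 = \frac{13^{2} + 4 \cdot 13 + 6 \left(12 - \frac{i \sqrt{15}}{5}\right) + \left(12 - \frac{i \sqrt{15}}{5}\right) 13}{\left(12 - \frac{i \sqrt{15}}{5}\right) + 13} - 2723 = \frac{169 + 52 + \left(72 - \frac{6 i \sqrt{15}}{5}\right) + \left(156 - \frac{13 i \sqrt{15}}{5}\right)}{25 - \frac{i \sqrt{15}}{5}} - 2723 = \frac{449 - \frac{19 i \sqrt{15}}{5}}{25 - \frac{i \sqrt{15}}{5}} - 2723 = -2723 + \frac{449 - \frac{19 i \sqrt{15}}{5}}{25 - \frac{i \sqrt{15}}{5}}$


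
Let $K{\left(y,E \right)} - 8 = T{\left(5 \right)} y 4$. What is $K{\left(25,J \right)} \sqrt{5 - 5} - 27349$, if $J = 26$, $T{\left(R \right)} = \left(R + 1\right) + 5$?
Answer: $-27349$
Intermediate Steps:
$T{\left(R \right)} = 6 + R$ ($T{\left(R \right)} = \left(1 + R\right) + 5 = 6 + R$)
$K{\left(y,E \right)} = 8 + 44 y$ ($K{\left(y,E \right)} = 8 + \left(6 + 5\right) y 4 = 8 + 11 y 4 = 8 + 44 y$)
$K{\left(25,J \right)} \sqrt{5 - 5} - 27349 = \left(8 + 44 \cdot 25\right) \sqrt{5 - 5} - 27349 = \left(8 + 1100\right) \sqrt{0} - 27349 = 1108 \cdot 0 - 27349 = 0 - 27349 = -27349$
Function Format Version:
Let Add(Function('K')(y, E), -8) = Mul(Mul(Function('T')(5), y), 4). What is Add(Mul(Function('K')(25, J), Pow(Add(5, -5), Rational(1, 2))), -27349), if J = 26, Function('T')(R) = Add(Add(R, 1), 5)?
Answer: -27349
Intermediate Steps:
Function('T')(R) = Add(6, R) (Function('T')(R) = Add(Add(1, R), 5) = Add(6, R))
Function('K')(y, E) = Add(8, Mul(44, y)) (Function('K')(y, E) = Add(8, Mul(Mul(Add(6, 5), y), 4)) = Add(8, Mul(Mul(11, y), 4)) = Add(8, Mul(44, y)))
Add(Mul(Function('K')(25, J), Pow(Add(5, -5), Rational(1, 2))), -27349) = Add(Mul(Add(8, Mul(44, 25)), Pow(Add(5, -5), Rational(1, 2))), -27349) = Add(Mul(Add(8, 1100), Pow(0, Rational(1, 2))), -27349) = Add(Mul(1108, 0), -27349) = Add(0, -27349) = -27349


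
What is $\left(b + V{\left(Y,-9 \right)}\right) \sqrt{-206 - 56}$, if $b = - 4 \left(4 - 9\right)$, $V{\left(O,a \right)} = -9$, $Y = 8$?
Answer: $11 i \sqrt{262} \approx 178.05 i$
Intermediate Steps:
$b = 20$ ($b = \left(-4\right) \left(-5\right) = 20$)
$\left(b + V{\left(Y,-9 \right)}\right) \sqrt{-206 - 56} = \left(20 - 9\right) \sqrt{-206 - 56} = 11 \sqrt{-262} = 11 i \sqrt{262}$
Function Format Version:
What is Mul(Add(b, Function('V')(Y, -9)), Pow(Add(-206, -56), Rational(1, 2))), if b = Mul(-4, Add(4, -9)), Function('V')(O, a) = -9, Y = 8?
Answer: Mul(11, I, Pow(262, Rational(1, 2))) ≈ Mul(178.05, I)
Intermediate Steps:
b = 20 (b = Mul(-4, -5) = 20)
Mul(Add(b, Function('V')(Y, -9)), Pow(Add(-206, -56), Rational(1, 2))) = Mul(Add(20, -9), Pow(Add(-206, -56), Rational(1, 2))) = Mul(11, Pow(-262, Rational(1, 2))) = Mul(11, Mul(I, Pow(262, Rational(1, 2)))) = Mul(11, I, Pow(262, Rational(1, 2)))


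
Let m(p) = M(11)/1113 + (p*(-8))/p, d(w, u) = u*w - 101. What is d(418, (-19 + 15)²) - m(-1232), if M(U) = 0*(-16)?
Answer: 6595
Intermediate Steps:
M(U) = 0
d(w, u) = -101 + u*w
m(p) = -8 (m(p) = 0/1113 + (p*(-8))/p = 0*(1/1113) + (-8*p)/p = 0 - 8 = -8)
d(418, (-19 + 15)²) - m(-1232) = (-101 + (-19 + 15)²*418) - 1*(-8) = (-101 + (-4)²*418) + 8 = (-101 + 16*418) + 8 = (-101 + 6688) + 8 = 6587 + 8 = 6595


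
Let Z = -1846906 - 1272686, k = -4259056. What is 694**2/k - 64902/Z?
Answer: -3192933750/34600304753 ≈ -0.092281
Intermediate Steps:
Z = -3119592
694**2/k - 64902/Z = 694**2/(-4259056) - 64902/(-3119592) = 481636*(-1/4259056) - 64902*(-1/3119592) = -120409/1064764 + 10817/519932 = -3192933750/34600304753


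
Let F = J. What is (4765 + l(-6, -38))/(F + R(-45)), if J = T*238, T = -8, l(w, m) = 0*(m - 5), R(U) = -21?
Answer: -953/385 ≈ -2.4753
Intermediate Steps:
l(w, m) = 0 (l(w, m) = 0*(-5 + m) = 0)
J = -1904 (J = -8*238 = -1904)
F = -1904
(4765 + l(-6, -38))/(F + R(-45)) = (4765 + 0)/(-1904 - 21) = 4765/(-1925) = 4765*(-1/1925) = -953/385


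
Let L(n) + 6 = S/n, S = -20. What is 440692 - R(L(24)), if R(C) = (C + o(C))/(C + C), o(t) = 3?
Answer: 36136721/82 ≈ 4.4069e+5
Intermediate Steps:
L(n) = -6 - 20/n
R(C) = (3 + C)/(2*C) (R(C) = (C + 3)/(C + C) = (3 + C)/((2*C)) = (3 + C)*(1/(2*C)) = (3 + C)/(2*C))
440692 - R(L(24)) = 440692 - (3 + (-6 - 20/24))/(2*(-6 - 20/24)) = 440692 - (3 + (-6 - 20*1/24))/(2*(-6 - 20*1/24)) = 440692 - (3 + (-6 - ⅚))/(2*(-6 - ⅚)) = 440692 - (3 - 41/6)/(2*(-41/6)) = 440692 - (-6)*(-23)/(2*41*6) = 440692 - 1*23/82 = 440692 - 23/82 = 36136721/82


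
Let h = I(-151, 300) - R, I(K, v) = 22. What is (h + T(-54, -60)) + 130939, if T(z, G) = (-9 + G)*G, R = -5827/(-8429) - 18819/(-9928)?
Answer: 665026802265/4922536 ≈ 1.3510e+5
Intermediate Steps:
R = 12733871/4922536 (R = -5827*(-1/8429) - 18819*(-1/9928) = 5827/8429 + 1107/584 = 12733871/4922536 ≈ 2.5869)
T(z, G) = G*(-9 + G)
h = 95561921/4922536 (h = 22 - 1*12733871/4922536 = 22 - 12733871/4922536 = 95561921/4922536 ≈ 19.413)
(h + T(-54, -60)) + 130939 = (95561921/4922536 - 60*(-9 - 60)) + 130939 = (95561921/4922536 - 60*(-69)) + 130939 = (95561921/4922536 + 4140) + 130939 = 20474860961/4922536 + 130939 = 665026802265/4922536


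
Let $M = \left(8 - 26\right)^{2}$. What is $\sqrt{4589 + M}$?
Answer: $17 \sqrt{17} \approx 70.093$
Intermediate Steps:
$M = 324$ ($M = \left(-18\right)^{2} = 324$)
$\sqrt{4589 + M} = \sqrt{4589 + 324} = \sqrt{4913} = 17 \sqrt{17}$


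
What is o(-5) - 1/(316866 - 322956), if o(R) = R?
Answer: -30449/6090 ≈ -4.9998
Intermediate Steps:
o(-5) - 1/(316866 - 322956) = -5 - 1/(316866 - 322956) = -5 - 1/(-6090) = -5 - 1*(-1/6090) = -5 + 1/6090 = -30449/6090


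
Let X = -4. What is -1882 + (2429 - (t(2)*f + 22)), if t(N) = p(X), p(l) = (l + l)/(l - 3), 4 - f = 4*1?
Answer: 525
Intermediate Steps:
f = 0 (f = 4 - 4 = 0)
p(l) = 2*l/(-3 + l) (p(l) = (2*l)/(-3 + l) = 2*l/(-3 + l))
t(N) = 8/7 (t(N) = 2*(-4)/(-3 - 4) = 2*(-4)/(-7) = 2*(-4)*(-1/7) = 8/7)
-1882 + (2429 - (t(2)*f + 22)) = -1882 + (2429 - ((8/7)*0 + 22)) = -1882 + (2429 - (0 + 22)) = -1882 + (2429 - 1*22) = -1882 + (2429 - 22) = -1882 + 2407 = 525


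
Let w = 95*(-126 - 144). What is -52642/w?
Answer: 26321/12825 ≈ 2.0523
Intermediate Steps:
w = -25650 (w = 95*(-270) = -25650)
-52642/w = -52642/(-25650) = -52642*(-1/25650) = 26321/12825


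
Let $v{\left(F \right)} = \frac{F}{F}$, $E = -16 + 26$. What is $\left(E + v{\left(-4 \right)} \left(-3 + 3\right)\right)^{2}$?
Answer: $100$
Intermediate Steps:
$E = 10$
$v{\left(F \right)} = 1$
$\left(E + v{\left(-4 \right)} \left(-3 + 3\right)\right)^{2} = \left(10 + 1 \left(-3 + 3\right)\right)^{2} = \left(10 + 1 \cdot 0\right)^{2} = \left(10 + 0\right)^{2} = 10^{2} = 100$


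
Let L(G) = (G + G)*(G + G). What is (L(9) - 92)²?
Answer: 53824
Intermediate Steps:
L(G) = 4*G² (L(G) = (2*G)*(2*G) = 4*G²)
(L(9) - 92)² = (4*9² - 92)² = (4*81 - 92)² = (324 - 92)² = 232² = 53824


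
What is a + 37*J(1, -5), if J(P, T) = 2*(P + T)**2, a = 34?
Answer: 1218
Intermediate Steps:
a + 37*J(1, -5) = 34 + 37*(2*(1 - 5)**2) = 34 + 37*(2*(-4)**2) = 34 + 37*(2*16) = 34 + 37*32 = 34 + 1184 = 1218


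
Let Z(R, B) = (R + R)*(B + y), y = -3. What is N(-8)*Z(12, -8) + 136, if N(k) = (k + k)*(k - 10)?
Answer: -75896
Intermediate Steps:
Z(R, B) = 2*R*(-3 + B) (Z(R, B) = (R + R)*(B - 3) = (2*R)*(-3 + B) = 2*R*(-3 + B))
N(k) = 2*k*(-10 + k) (N(k) = (2*k)*(-10 + k) = 2*k*(-10 + k))
N(-8)*Z(12, -8) + 136 = (2*(-8)*(-10 - 8))*(2*12*(-3 - 8)) + 136 = (2*(-8)*(-18))*(2*12*(-11)) + 136 = 288*(-264) + 136 = -76032 + 136 = -75896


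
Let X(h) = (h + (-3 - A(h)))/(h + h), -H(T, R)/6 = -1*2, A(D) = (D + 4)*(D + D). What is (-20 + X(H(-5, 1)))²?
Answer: 81225/64 ≈ 1269.1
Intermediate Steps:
A(D) = 2*D*(4 + D) (A(D) = (4 + D)*(2*D) = 2*D*(4 + D))
H(T, R) = 12 (H(T, R) = -(-6)*2 = -6*(-2) = 12)
X(h) = (-3 + h - 2*h*(4 + h))/(2*h) (X(h) = (h + (-3 - 2*h*(4 + h)))/(h + h) = (h + (-3 - 2*h*(4 + h)))/((2*h)) = (-3 + h - 2*h*(4 + h))*(1/(2*h)) = (-3 + h - 2*h*(4 + h))/(2*h))
(-20 + X(H(-5, 1)))² = (-20 + (-7/2 - 1*12 - 3/2/12))² = (-20 + (-7/2 - 12 - 3/2*1/12))² = (-20 + (-7/2 - 12 - ⅛))² = (-20 - 125/8)² = (-285/8)² = 81225/64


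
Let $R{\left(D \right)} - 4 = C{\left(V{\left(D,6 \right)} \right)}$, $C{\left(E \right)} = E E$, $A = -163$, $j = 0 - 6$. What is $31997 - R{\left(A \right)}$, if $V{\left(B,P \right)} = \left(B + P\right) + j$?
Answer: $5424$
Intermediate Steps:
$j = -6$ ($j = 0 - 6 = -6$)
$V{\left(B,P \right)} = -6 + B + P$ ($V{\left(B,P \right)} = \left(B + P\right) - 6 = -6 + B + P$)
$C{\left(E \right)} = E^{2}$
$R{\left(D \right)} = 4 + D^{2}$ ($R{\left(D \right)} = 4 + \left(-6 + D + 6\right)^{2} = 4 + D^{2}$)
$31997 - R{\left(A \right)} = 31997 - \left(4 + \left(-163\right)^{2}\right) = 31997 - \left(4 + 26569\right) = 31997 - 26573 = 5424$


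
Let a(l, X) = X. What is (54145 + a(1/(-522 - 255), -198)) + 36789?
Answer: 90736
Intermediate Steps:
(54145 + a(1/(-522 - 255), -198)) + 36789 = (54145 - 198) + 36789 = 53947 + 36789 = 90736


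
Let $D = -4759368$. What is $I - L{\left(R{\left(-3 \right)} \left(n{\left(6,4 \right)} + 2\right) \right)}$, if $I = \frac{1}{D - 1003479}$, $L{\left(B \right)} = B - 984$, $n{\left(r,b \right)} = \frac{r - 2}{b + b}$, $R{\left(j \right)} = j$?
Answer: $\frac{11427725599}{11525694} \approx 991.5$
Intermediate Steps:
$n{\left(r,b \right)} = \frac{-2 + r}{2 b}$
$L{\left(B \right)} = -984 + B$
$I = - \frac{1}{5762847}$ ($I = \frac{1}{-4759368 - 1003479} = \frac{1}{-5762847} = - \frac{1}{5762847} \approx -1.7353 \cdot 10^{-7}$)
$I - L{\left(R{\left(-3 \right)} \left(n{\left(6,4 \right)} + 2\right) \right)} = - \frac{1}{5762847} - \left(-984 - 3 \left(\frac{-2 + 6}{2 \cdot 4} + 2\right)\right) = - \frac{1}{5762847} - \left(-984 - 3 \left(\frac{1}{2} \cdot \frac{1}{4} \cdot 4 + 2\right)\right) = - \frac{1}{5762847} - \left(-984 - 3 \left(\frac{1}{2} + 2\right)\right) = - \frac{1}{5762847} - \left(-984 - \frac{15}{2}\right) = - \frac{1}{5762847} - - \frac{1983}{2} = - \frac{1}{5762847} + \frac{1983}{2} = \frac{11427725599}{11525694}$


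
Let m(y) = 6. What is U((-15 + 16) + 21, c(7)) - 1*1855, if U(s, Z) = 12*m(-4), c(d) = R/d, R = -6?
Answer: -1783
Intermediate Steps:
c(d) = -6/d
U(s, Z) = 72 (U(s, Z) = 12*6 = 72)
U((-15 + 16) + 21, c(7)) - 1*1855 = 72 - 1*1855 = 72 - 1855 = -1783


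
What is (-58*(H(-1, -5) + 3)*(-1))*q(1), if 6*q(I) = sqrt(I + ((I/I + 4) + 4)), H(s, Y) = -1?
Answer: 58*sqrt(10)/3 ≈ 61.137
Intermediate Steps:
q(I) = sqrt(9 + I)/6 (q(I) = sqrt(I + ((I/I + 4) + 4))/6 = sqrt(I + ((1 + 4) + 4))/6 = sqrt(I + (5 + 4))/6 = sqrt(I + 9)/6 = sqrt(9 + I)/6)
(-58*(H(-1, -5) + 3)*(-1))*q(1) = (-58*(-1 + 3)*(-1))*(sqrt(9 + 1)/6) = (-116*(-1))*(sqrt(10)/6) = (-58*(-2))*(sqrt(10)/6) = 116*(sqrt(10)/6) = 58*sqrt(10)/3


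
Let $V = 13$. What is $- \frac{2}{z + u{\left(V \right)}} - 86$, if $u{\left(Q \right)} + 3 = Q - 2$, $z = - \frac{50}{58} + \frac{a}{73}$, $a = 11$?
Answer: $- \frac{665607}{7715} \approx -86.274$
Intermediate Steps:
$z = - \frac{1506}{2117}$ ($z = - \frac{50}{58} + \frac{11}{73} = \left(-50\right) \frac{1}{58} + 11 \cdot \frac{1}{73} = - \frac{25}{29} + \frac{11}{73} = - \frac{1506}{2117} \approx -0.71138$)
$u{\left(Q \right)} = -5 + Q$ ($u{\left(Q \right)} = -3 + \left(Q - 2\right) = -3 + \left(-2 + Q\right) = -5 + Q$)
$- \frac{2}{z + u{\left(V \right)}} - 86 = - \frac{2}{- \frac{1506}{2117} + \left(-5 + 13\right)} - 86 = - \frac{2}{- \frac{1506}{2117} + 8} - 86 = - \frac{2}{\frac{15430}{2117}} - 86 = \left(-2\right) \frac{2117}{15430} - 86 = - \frac{2117}{7715} - 86 = - \frac{665607}{7715}$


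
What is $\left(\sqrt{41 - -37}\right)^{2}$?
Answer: $78$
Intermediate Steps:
$\left(\sqrt{41 - -37}\right)^{2} = \left(\sqrt{41 + 37}\right)^{2} = \left(\sqrt{78}\right)^{2} = 78$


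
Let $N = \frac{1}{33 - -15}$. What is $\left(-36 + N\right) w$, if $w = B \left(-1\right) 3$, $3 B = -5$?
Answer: $- \frac{8635}{48} \approx -179.9$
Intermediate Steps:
$B = - \frac{5}{3}$ ($B = \frac{1}{3} \left(-5\right) = - \frac{5}{3} \approx -1.6667$)
$w = 5$ ($w = \left(- \frac{5}{3}\right) \left(-1\right) 3 = \frac{5}{3} \cdot 3 = 5$)
$N = \frac{1}{48}$ ($N = \frac{1}{33 + \left(-3 + 18\right)} = \frac{1}{33 + 15} = \frac{1}{48} \approx 0.020833$)
$\left(-36 + N\right) w = \left(-36 + \frac{1}{48}\right) 5 = \left(- \frac{1727}{48}\right) 5 = - \frac{8635}{48}$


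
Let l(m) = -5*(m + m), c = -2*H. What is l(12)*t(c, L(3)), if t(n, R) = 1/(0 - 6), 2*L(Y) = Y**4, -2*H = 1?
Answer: 20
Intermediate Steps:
H = -1/2 (H = -1/2*1 = -1/2 ≈ -0.50000)
L(Y) = Y**4/2
c = 1 (c = -2*(-1/2) = 1)
l(m) = -10*m
t(n, R) = -1/6 (t(n, R) = 1/(-6) = -1/6)
l(12)*t(c, L(3)) = -10*12*(-1/6) = -120*(-1/6) = 20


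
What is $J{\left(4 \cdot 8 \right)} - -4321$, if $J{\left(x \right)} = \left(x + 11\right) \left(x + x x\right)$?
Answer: $49729$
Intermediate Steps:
$J{\left(x \right)} = \left(11 + x\right) \left(x + x^{2}\right)$
$J{\left(4 \cdot 8 \right)} - -4321 = 4 \cdot 8 \left(11 + \left(4 \cdot 8\right)^{2} + 12 \cdot 4 \cdot 8\right) - -4321 = 32 \left(11 + 32^{2} + 12 \cdot 32\right) + 4321 = 32 \left(11 + 1024 + 384\right) + 4321 = 32 \cdot 1419 + 4321 = 45408 + 4321 = 49729$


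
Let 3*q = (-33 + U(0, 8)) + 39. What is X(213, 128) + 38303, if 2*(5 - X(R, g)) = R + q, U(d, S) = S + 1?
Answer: 38199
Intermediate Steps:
U(d, S) = 1 + S
q = 5 (q = ((-33 + (1 + 8)) + 39)/3 = ((-33 + 9) + 39)/3 = (-24 + 39)/3 = (1/3)*15 = 5)
X(R, g) = 5/2 - R/2 (X(R, g) = 5 - (R + 5)/2 = 5 - (5 + R)/2 = 5 + (-5/2 - R/2) = 5/2 - R/2)
X(213, 128) + 38303 = (5/2 - 1/2*213) + 38303 = (5/2 - 213/2) + 38303 = -104 + 38303 = 38199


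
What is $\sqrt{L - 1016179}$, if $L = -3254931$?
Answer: $i \sqrt{4271110} \approx 2066.7 i$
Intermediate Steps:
$\sqrt{L - 1016179} = \sqrt{-3254931 - 1016179} = \sqrt{-4271110} = i \sqrt{4271110}$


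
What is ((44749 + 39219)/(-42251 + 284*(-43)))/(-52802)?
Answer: 41984/1437877663 ≈ 2.9199e-5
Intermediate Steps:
((44749 + 39219)/(-42251 + 284*(-43)))/(-52802) = (83968/(-42251 - 12212))*(-1/52802) = (83968/(-54463))*(-1/52802) = (83968*(-1/54463))*(-1/52802) = -83968/54463*(-1/52802) = 41984/1437877663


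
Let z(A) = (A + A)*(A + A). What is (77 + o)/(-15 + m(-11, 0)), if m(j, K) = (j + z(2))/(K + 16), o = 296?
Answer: -5968/235 ≈ -25.396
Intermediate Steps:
z(A) = 4*A**2 (z(A) = (2*A)*(2*A) = 4*A**2)
m(j, K) = (16 + j)/(16 + K) (m(j, K) = (j + 4*2**2)/(K + 16) = (j + 4*4)/(16 + K) = (j + 16)/(16 + K) = (16 + j)/(16 + K))
(77 + o)/(-15 + m(-11, 0)) = (77 + 296)/(-15 + (16 - 11)/(16 + 0)) = 373/(-15 + 5/16) = 373/(-235/16) = 373*(-16/235) = -5968/235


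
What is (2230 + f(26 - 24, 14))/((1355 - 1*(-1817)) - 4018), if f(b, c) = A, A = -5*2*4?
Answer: -365/141 ≈ -2.5887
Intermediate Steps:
A = -40 (A = -10*4 = -40)
f(b, c) = -40
(2230 + f(26 - 24, 14))/((1355 - 1*(-1817)) - 4018) = (2230 - 40)/((1355 - 1*(-1817)) - 4018) = 2190/((1355 + 1817) - 4018) = 2190/(3172 - 4018) = 2190/(-846) = 2190*(-1/846) = -365/141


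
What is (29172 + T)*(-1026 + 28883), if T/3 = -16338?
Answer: -552738594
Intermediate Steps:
T = -49014 (T = 3*(-16338) = -49014)
(29172 + T)*(-1026 + 28883) = (29172 - 49014)*(-1026 + 28883) = -19842*27857 = -552738594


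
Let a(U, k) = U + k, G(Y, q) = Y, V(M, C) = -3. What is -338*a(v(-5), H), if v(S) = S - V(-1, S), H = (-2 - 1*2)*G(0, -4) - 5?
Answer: 2366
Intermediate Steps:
H = -5 (H = (-2 - 1*2)*0 - 5 = (-2 - 2)*0 - 5 = -4*0 - 5 = 0 - 5 = -5)
v(S) = 3 + S (v(S) = S - 1*(-3) = S + 3 = 3 + S)
-338*a(v(-5), H) = -338*((3 - 5) - 5) = -338*(-2 - 5) = -338*(-7) = 2366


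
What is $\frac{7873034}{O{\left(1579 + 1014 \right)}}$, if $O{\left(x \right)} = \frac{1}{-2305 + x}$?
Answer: $2267433792$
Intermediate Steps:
$\frac{7873034}{O{\left(1579 + 1014 \right)}} = \frac{7873034}{\frac{1}{-2305 + \left(1579 + 1014\right)}} = \frac{7873034}{\frac{1}{-2305 + 2593}} = \frac{7873034}{\frac{1}{288}} = 7873034 \frac{1}{\frac{1}{288}} = 7873034 \cdot 288 = 2267433792$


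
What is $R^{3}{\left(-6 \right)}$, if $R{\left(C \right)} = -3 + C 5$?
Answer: $-35937$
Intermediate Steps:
$R{\left(C \right)} = -3 + 5 C$
$R^{3}{\left(-6 \right)} = \left(-3 + 5 \left(-6\right)\right)^{3} = \left(-3 - 30\right)^{3} = \left(-33\right)^{3} = -35937$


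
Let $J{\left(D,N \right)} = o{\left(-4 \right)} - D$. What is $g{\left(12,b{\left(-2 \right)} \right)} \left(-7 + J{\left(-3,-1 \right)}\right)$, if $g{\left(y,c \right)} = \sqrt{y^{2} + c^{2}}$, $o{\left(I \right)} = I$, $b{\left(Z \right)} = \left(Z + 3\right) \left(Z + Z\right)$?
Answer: $- 32 \sqrt{10} \approx -101.19$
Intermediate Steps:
$b{\left(Z \right)} = 2 Z \left(3 + Z\right)$ ($b{\left(Z \right)} = \left(3 + Z\right) 2 Z = 2 Z \left(3 + Z\right)$)
$J{\left(D,N \right)} = -4 - D$
$g{\left(y,c \right)} = \sqrt{c^{2} + y^{2}}$
$g{\left(12,b{\left(-2 \right)} \right)} \left(-7 + J{\left(-3,-1 \right)}\right) = \sqrt{\left(2 \left(-2\right) \left(3 - 2\right)\right)^{2} + 12^{2}} \left(-7 - 1\right) = \sqrt{\left(2 \left(-2\right) 1\right)^{2} + 144} \left(-7 + \left(-4 + 3\right)\right) = \sqrt{\left(-4\right)^{2} + 144} \left(-7 - 1\right) = \sqrt{16 + 144} \left(-8\right) = \sqrt{160} \left(-8\right) = 4 \sqrt{10} \left(-8\right) = - 32 \sqrt{10}$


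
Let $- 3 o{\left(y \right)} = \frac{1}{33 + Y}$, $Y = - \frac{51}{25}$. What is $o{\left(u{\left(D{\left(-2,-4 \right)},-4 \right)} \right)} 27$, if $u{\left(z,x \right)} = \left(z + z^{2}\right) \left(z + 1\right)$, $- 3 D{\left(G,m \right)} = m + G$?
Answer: $- \frac{25}{86} \approx -0.2907$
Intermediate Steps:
$Y = - \frac{51}{25}$ ($Y = \left(-51\right) \frac{1}{25} = - \frac{51}{25} \approx -2.04$)
$D{\left(G,m \right)} = - \frac{G}{3} - \frac{m}{3}$ ($D{\left(G,m \right)} = - \frac{m + G}{3} = - \frac{G + m}{3} = - \frac{G}{3} - \frac{m}{3}$)
$u{\left(z,x \right)} = \left(1 + z\right) \left(z + z^{2}\right)$ ($u{\left(z,x \right)} = \left(z + z^{2}\right) \left(1 + z\right) = \left(1 + z\right) \left(z + z^{2}\right)$)
$o{\left(y \right)} = - \frac{25}{2322}$ ($o{\left(y \right)} = - \frac{1}{3 \left(33 - \frac{51}{25}\right)} = - \frac{1}{3 \cdot \frac{774}{25}} = \left(- \frac{1}{3}\right) \frac{25}{774} = - \frac{25}{2322}$)
$o{\left(u{\left(D{\left(-2,-4 \right)},-4 \right)} \right)} 27 = \left(- \frac{25}{2322}\right) 27 = - \frac{25}{86}$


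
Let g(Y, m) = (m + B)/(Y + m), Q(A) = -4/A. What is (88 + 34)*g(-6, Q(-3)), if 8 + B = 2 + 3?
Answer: 305/7 ≈ 43.571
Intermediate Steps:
B = -3 (B = -8 + (2 + 3) = -8 + 5 = -3)
g(Y, m) = (-3 + m)/(Y + m) (g(Y, m) = (m - 3)/(Y + m) = (-3 + m)/(Y + m))
(88 + 34)*g(-6, Q(-3)) = (88 + 34)*((-3 - 4/(-3))/(-6 - 4/(-3))) = 122*((-3 - 4*(-⅓))/(-6 - 4*(-⅓))) = 122*((-3 + 4/3)/(-6 + 4/3)) = 122*(-5/3/(-14/3)) = 122*(-3/14*(-5/3)) = 122*(5/14) = 305/7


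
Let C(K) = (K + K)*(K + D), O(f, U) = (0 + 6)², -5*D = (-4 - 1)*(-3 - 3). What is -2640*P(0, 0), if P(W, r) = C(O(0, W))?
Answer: -5702400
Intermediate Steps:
D = -6 (D = -(-4 - 1)*(-3 - 3)/5 = -(-1)*(-6) = -⅕*30 = -6)
O(f, U) = 36 (O(f, U) = 6² = 36)
C(K) = 2*K*(-6 + K) (C(K) = (K + K)*(K - 6) = (2*K)*(-6 + K) = 2*K*(-6 + K))
P(W, r) = 2160 (P(W, r) = 2*36*(-6 + 36) = 2*36*30 = 2160)
-2640*P(0, 0) = -2640*2160 = -5702400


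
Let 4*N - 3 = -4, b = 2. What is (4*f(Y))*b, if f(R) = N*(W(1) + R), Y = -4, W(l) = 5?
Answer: -2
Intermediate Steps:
N = -1/4 (N = 3/4 + (1/4)*(-4) = 3/4 - 1 = -1/4 ≈ -0.25000)
f(R) = -5/4 - R/4 (f(R) = -(5 + R)/4 = -5/4 - R/4)
(4*f(Y))*b = (4*(-5/4 - 1/4*(-4)))*2 = (4*(-5/4 + 1))*2 = (4*(-1/4))*2 = -1*2 = -2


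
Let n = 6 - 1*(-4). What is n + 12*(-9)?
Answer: -98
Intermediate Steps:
n = 10 (n = 6 + 4 = 10)
n + 12*(-9) = 10 + 12*(-9) = 10 - 108 = -98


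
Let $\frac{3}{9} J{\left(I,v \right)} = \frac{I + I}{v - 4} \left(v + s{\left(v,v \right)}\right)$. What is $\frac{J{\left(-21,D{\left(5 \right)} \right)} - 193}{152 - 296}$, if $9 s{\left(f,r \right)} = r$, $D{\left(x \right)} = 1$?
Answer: $\frac{439}{432} \approx 1.0162$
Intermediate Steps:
$s{\left(f,r \right)} = \frac{r}{9}$
$J{\left(I,v \right)} = \frac{20 I v}{3 \left(-4 + v\right)}$ ($J{\left(I,v \right)} = 3 \frac{I + I}{v - 4} \left(v + \frac{v}{9}\right) = 3 \frac{2 I}{-4 + v} \frac{10 v}{9} = 3 \frac{20 I v}{9 \left(-4 + v\right)} = \frac{20 I v}{3 \left(-4 + v\right)}$)
$\frac{J{\left(-21,D{\left(5 \right)} \right)} - 193}{152 - 296} = \frac{\frac{20}{3} \left(-21\right) 1 \frac{1}{-4 + 1} - 193}{152 - 296} = \frac{\frac{20}{3} \left(-21\right) 1 \frac{1}{-3} - 193}{-144} = \left(\frac{20}{3} \left(-21\right) 1 \left(- \frac{1}{3}\right) - 193\right) \left(- \frac{1}{144}\right) = \left(\frac{140}{3} - 193\right) \left(- \frac{1}{144}\right) = \left(- \frac{439}{3}\right) \left(- \frac{1}{144}\right) = \frac{439}{432}$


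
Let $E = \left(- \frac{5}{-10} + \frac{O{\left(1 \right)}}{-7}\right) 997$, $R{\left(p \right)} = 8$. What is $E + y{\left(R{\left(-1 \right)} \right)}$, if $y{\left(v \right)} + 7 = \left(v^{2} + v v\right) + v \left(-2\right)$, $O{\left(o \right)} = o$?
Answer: $\frac{6455}{14} \approx 461.07$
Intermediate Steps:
$y{\left(v \right)} = -7 - 2 v + 2 v^{2}$ ($y{\left(v \right)} = -7 + \left(\left(v^{2} + v v\right) + v \left(-2\right)\right) = -7 - \left(- 2 v^{2} + 2 v\right) = -7 + \left(2 v^{2} - 2 v\right) = -7 + \left(- 2 v + 2 v^{2}\right) = -7 - 2 v + 2 v^{2}$)
$E = \frac{4985}{14}$ ($E = \left(- \frac{5}{-10} + 1 \frac{1}{-7}\right) 997 = \left(\left(-5\right) \left(- \frac{1}{10}\right) + 1 \left(- \frac{1}{7}\right)\right) 997 = \left(\frac{1}{2} - \frac{1}{7}\right) 997 = \frac{5}{14} \cdot 997 = \frac{4985}{14} \approx 356.07$)
$E + y{\left(R{\left(-1 \right)} \right)} = \frac{4985}{14} - \left(23 - 128\right) = \frac{4985}{14} - -105 = \frac{4985}{14} + 105 = \frac{6455}{14}$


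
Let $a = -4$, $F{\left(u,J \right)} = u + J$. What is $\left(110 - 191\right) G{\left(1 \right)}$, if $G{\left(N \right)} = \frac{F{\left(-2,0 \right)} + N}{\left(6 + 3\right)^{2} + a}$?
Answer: $\frac{81}{77} \approx 1.0519$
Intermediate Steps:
$F{\left(u,J \right)} = J + u$
$G{\left(N \right)} = - \frac{2}{77} + \frac{N}{77}$ ($G{\left(N \right)} = \frac{\left(0 - 2\right) + N}{\left(6 + 3\right)^{2} - 4} = \frac{-2 + N}{9^{2} - 4} = \frac{-2 + N}{81 - 4} = \frac{-2 + N}{77} = \left(-2 + N\right) \frac{1}{77} = - \frac{2}{77} + \frac{N}{77}$)
$\left(110 - 191\right) G{\left(1 \right)} = \left(110 - 191\right) \left(- \frac{2}{77} + \frac{1}{77} \cdot 1\right) = - 81 \left(- \frac{2}{77} + \frac{1}{77}\right) = \left(-81\right) \left(- \frac{1}{77}\right) = \frac{81}{77}$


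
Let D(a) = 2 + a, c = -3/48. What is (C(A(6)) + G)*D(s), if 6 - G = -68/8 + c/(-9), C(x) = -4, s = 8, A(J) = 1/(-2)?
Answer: 7555/72 ≈ 104.93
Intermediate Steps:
c = -1/16 (c = -3*1/48 = -1/16 ≈ -0.062500)
A(J) = -1/2
G = 2087/144 (G = 6 - (-68/8 - 1/16/(-9)) = 6 - (-68*1/8 - 1/16*(-1/9)) = 6 - (-17/2 + 1/144) = 6 - 1*(-1223/144) = 6 + 1223/144 = 2087/144 ≈ 14.493)
(C(A(6)) + G)*D(s) = (-4 + 2087/144)*(2 + 8) = (1511/144)*10 = 7555/72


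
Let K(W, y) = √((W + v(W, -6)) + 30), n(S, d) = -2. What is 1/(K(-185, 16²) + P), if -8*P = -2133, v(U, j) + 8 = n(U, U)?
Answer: 5688/1520083 - 64*I*√165/4560249 ≈ 0.0037419 - 0.00018027*I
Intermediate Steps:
v(U, j) = -10 (v(U, j) = -8 - 2 = -10)
K(W, y) = √(20 + W) (K(W, y) = √((W - 10) + 30) = √((-10 + W) + 30) = √(20 + W))
P = 2133/8 (P = -⅛*(-2133) = 2133/8 ≈ 266.63)
1/(K(-185, 16²) + P) = 1/(√(20 - 185) + 2133/8) = 1/(√(-165) + 2133/8) = 1/(I*√165 + 2133/8) = 1/(2133/8 + I*√165)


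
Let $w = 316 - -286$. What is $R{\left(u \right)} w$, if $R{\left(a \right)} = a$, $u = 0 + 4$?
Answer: $2408$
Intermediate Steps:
$u = 4$
$w = 602$ ($w = 316 + 286 = 602$)
$R{\left(u \right)} w = 4 \cdot 602 = 2408$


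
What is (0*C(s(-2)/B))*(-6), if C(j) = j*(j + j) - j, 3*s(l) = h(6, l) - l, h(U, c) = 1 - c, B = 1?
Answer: 0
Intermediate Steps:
s(l) = 1/3 - 2*l/3 (s(l) = ((1 - l) - l)/3 = (1 - 2*l)/3 = 1/3 - 2*l/3)
C(j) = -j + 2*j**2 (C(j) = j*(2*j) - j = 2*j**2 - j = -j + 2*j**2)
(0*C(s(-2)/B))*(-6) = (0*(((1/3 - 2/3*(-2))/1)*(-1 + 2*((1/3 - 2/3*(-2))/1))))*(-6) = (0*(((1/3 + 4/3)*1)*(-1 + 2*((1/3 + 4/3)*1))))*(-6) = (0*(((5/3)*1)*(-1 + 2*((5/3)*1))))*(-6) = (0*(5*(-1 + 2*(5/3))/3))*(-6) = (0*(5*(-1 + 10/3)/3))*(-6) = (0*((5/3)*(7/3)))*(-6) = (0*(35/9))*(-6) = 0*(-6) = 0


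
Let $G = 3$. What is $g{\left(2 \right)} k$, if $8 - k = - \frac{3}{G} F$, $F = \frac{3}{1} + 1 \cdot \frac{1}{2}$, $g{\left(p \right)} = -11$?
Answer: $- \frac{253}{2} \approx -126.5$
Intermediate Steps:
$F = \frac{7}{2}$ ($F = 3 \cdot 1 + 1 \cdot \frac{1}{2} = 3 + \frac{1}{2} = \frac{7}{2} \approx 3.5$)
$k = \frac{23}{2}$ ($k = 8 - - \frac{3}{3} \cdot \frac{7}{2} = 8 - \left(-3\right) \frac{1}{3} \cdot \frac{7}{2} = 8 - \left(-1\right) \frac{7}{2} = 8 - - \frac{7}{2} = 8 + \frac{7}{2} = \frac{23}{2} \approx 11.5$)
$g{\left(2 \right)} k = \left(-11\right) \frac{23}{2} = - \frac{253}{2}$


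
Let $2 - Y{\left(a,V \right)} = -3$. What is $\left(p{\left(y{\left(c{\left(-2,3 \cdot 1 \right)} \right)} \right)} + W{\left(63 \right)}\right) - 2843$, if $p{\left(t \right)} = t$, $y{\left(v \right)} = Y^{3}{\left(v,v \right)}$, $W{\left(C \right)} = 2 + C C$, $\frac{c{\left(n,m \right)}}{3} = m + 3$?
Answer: $1253$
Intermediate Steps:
$Y{\left(a,V \right)} = 5$ ($Y{\left(a,V \right)} = 2 - -3 = 2 + 3 = 5$)
$c{\left(n,m \right)} = 9 + 3 m$ ($c{\left(n,m \right)} = 3 \left(m + 3\right) = 3 \left(3 + m\right) = 9 + 3 m$)
$W{\left(C \right)} = 2 + C^{2}$
$y{\left(v \right)} = 125$ ($y{\left(v \right)} = 5^{3} = 125$)
$\left(p{\left(y{\left(c{\left(-2,3 \cdot 1 \right)} \right)} \right)} + W{\left(63 \right)}\right) - 2843 = \left(125 + \left(2 + 63^{2}\right)\right) - 2843 = \left(125 + \left(2 + 3969\right)\right) - 2843 = \left(125 + 3971\right) - 2843 = 4096 - 2843 = 1253$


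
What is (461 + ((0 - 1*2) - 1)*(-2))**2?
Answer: 218089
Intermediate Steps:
(461 + ((0 - 1*2) - 1)*(-2))**2 = (461 + ((0 - 2) - 1)*(-2))**2 = (461 + (-2 - 1)*(-2))**2 = (461 - 3*(-2))**2 = (461 + 6)**2 = 467**2 = 218089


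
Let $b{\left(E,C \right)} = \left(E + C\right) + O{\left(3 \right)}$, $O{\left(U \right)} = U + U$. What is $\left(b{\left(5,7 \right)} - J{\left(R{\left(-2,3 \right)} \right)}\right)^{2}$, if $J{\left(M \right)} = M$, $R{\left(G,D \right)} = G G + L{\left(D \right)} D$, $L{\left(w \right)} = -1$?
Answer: $289$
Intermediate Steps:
$O{\left(U \right)} = 2 U$
$R{\left(G,D \right)} = G^{2} - D$ ($R{\left(G,D \right)} = G G - D = G^{2} - D$)
$b{\left(E,C \right)} = 6 + C + E$ ($b{\left(E,C \right)} = \left(E + C\right) + 2 \cdot 3 = \left(C + E\right) + 6 = 6 + C + E$)
$\left(b{\left(5,7 \right)} - J{\left(R{\left(-2,3 \right)} \right)}\right)^{2} = \left(\left(6 + 7 + 5\right) - \left(\left(-2\right)^{2} - 3\right)\right)^{2} = \left(18 - \left(4 - 3\right)\right)^{2} = \left(18 - 1\right)^{2} = 17^{2} = 289$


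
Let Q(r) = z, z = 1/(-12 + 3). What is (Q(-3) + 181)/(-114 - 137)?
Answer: -1628/2259 ≈ -0.72067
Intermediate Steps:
z = -1/9 (z = 1/(-9) = -1/9 ≈ -0.11111)
Q(r) = -1/9
(Q(-3) + 181)/(-114 - 137) = (-1/9 + 181)/(-114 - 137) = (1628/9)/(-251) = (1628/9)*(-1/251) = -1628/2259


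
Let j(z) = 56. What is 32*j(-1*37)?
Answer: 1792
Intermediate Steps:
32*j(-1*37) = 32*56 = 1792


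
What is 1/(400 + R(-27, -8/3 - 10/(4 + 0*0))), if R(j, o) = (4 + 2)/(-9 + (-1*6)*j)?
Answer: 51/20402 ≈ 0.0024998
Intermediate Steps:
R(j, o) = 6/(-9 - 6*j)
1/(400 + R(-27, -8/3 - 10/(4 + 0*0))) = 1/(400 - 2/(3 + 2*(-27))) = 1/(400 - 2/(3 - 54)) = 1/(400 - 2/(-51)) = 1/(400 - 2*(-1/51)) = 1/(400 + 2/51) = 1/(20402/51) = 51/20402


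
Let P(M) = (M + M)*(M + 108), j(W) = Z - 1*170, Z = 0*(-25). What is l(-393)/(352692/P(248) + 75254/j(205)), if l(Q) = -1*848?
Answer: 3181899520/1653511583 ≈ 1.9243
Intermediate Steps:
Z = 0
l(Q) = -848
j(W) = -170 (j(W) = 0 - 1*170 = 0 - 170 = -170)
P(M) = 2*M*(108 + M) (P(M) = (2*M)*(108 + M) = 2*M*(108 + M))
l(-393)/(352692/P(248) + 75254/j(205)) = -848/(352692/((2*248*(108 + 248))) + 75254/(-170)) = -848/(352692/((2*248*356)) + 75254*(-1/170)) = -848/(352692/176576 - 37627/85) = -848/(352692*(1/176576) - 37627/85) = -848/(88173/44144 - 37627/85) = -848/(-1653511583/3752240) = -848*(-3752240/1653511583) = 3181899520/1653511583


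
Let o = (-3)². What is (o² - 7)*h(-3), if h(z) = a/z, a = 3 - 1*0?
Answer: -74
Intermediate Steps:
o = 9
a = 3 (a = 3 + 0 = 3)
h(z) = 3/z
(o² - 7)*h(-3) = (9² - 7)*(3/(-3)) = (81 - 7)*(3*(-⅓)) = 74*(-1) = -74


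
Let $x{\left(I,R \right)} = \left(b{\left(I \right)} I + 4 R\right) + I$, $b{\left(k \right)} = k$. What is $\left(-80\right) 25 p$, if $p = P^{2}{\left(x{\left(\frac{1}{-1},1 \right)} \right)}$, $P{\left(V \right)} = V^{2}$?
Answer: $-512000$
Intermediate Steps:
$x{\left(I,R \right)} = I + I^{2} + 4 R$ ($x{\left(I,R \right)} = \left(I I + 4 R\right) + I = \left(I^{2} + 4 R\right) + I = I + I^{2} + 4 R$)
$p = 256$ ($p = \left(\left(\frac{1}{-1} + \left(\frac{1}{-1}\right)^{2} + 4 \cdot 1\right)^{2}\right)^{2} = \left(\left(-1 + \left(-1\right)^{2} + 4\right)^{2}\right)^{2} = \left(\left(-1 + 1 + 4\right)^{2}\right)^{2} = \left(4^{2}\right)^{2} = 16^{2} = 256$)
$\left(-80\right) 25 p = \left(-80\right) 25 \cdot 256 = \left(-2000\right) 256 = -512000$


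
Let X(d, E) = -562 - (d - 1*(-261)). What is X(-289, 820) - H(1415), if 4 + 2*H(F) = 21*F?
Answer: -30779/2 ≈ -15390.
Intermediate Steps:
X(d, E) = -823 - d (X(d, E) = -562 - (d + 261) = -562 - (261 + d) = -562 + (-261 - d) = -823 - d)
H(F) = -2 + 21*F/2 (H(F) = -2 + (21*F)/2 = -2 + 21*F/2)
X(-289, 820) - H(1415) = (-823 - 1*(-289)) - (-2 + (21/2)*1415) = (-823 + 289) - (-2 + 29715/2) = -534 - 1*29711/2 = -534 - 29711/2 = -30779/2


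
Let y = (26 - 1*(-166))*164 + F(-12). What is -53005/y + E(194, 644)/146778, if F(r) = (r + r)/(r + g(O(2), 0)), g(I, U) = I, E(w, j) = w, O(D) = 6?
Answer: -3886929221/2311166388 ≈ -1.6818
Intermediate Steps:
F(r) = 2*r/(6 + r) (F(r) = (r + r)/(r + 6) = (2*r)/(6 + r) = 2*r/(6 + r))
y = 31492 (y = (26 - 1*(-166))*164 + 2*(-12)/(6 - 12) = (26 + 166)*164 + 2*(-12)/(-6) = 192*164 + 2*(-12)*(-⅙) = 31488 + 4 = 31492)
-53005/y + E(194, 644)/146778 = -53005/31492 + 194/146778 = -53005*1/31492 + 194*(1/146778) = -53005/31492 + 97/73389 = -3886929221/2311166388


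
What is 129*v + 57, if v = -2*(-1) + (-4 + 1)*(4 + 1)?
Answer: -1620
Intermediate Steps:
v = -13 (v = 2 - 3*5 = 2 - 15 = -13)
129*v + 57 = 129*(-13) + 57 = -1677 + 57 = -1620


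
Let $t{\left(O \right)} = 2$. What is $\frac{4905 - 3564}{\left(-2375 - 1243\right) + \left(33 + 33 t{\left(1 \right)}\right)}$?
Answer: $- \frac{149}{391} \approx -0.38107$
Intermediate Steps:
$\frac{4905 - 3564}{\left(-2375 - 1243\right) + \left(33 + 33 t{\left(1 \right)}\right)} = \frac{4905 - 3564}{\left(-2375 - 1243\right) + \left(33 + 33 \cdot 2\right)} = \frac{1341}{-3618 + \left(33 + 66\right)} = \frac{1341}{-3618 + 99} = \frac{1341}{-3519} = 1341 \left(- \frac{1}{3519}\right) = - \frac{149}{391}$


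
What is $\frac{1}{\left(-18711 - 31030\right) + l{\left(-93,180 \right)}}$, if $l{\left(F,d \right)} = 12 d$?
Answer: $- \frac{1}{47581} \approx -2.1017 \cdot 10^{-5}$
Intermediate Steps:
$\frac{1}{\left(-18711 - 31030\right) + l{\left(-93,180 \right)}} = \frac{1}{\left(-18711 - 31030\right) + 12 \cdot 180} = \frac{1}{\left(-18711 - 31030\right) + 2160} = \frac{1}{-49741 + 2160} = \frac{1}{-47581} = - \frac{1}{47581}$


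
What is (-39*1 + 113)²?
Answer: 5476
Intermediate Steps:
(-39*1 + 113)² = (-39 + 113)² = 74² = 5476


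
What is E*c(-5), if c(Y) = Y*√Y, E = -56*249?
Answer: 69720*I*√5 ≈ 1.559e+5*I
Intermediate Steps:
E = -13944
c(Y) = Y^(3/2)
E*c(-5) = -(-69720)*I*√5 = 69720*I*√5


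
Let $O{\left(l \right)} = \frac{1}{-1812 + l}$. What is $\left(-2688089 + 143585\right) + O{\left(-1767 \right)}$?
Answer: $- \frac{9106779817}{3579} \approx -2.5445 \cdot 10^{6}$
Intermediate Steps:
$\left(-2688089 + 143585\right) + O{\left(-1767 \right)} = \left(-2688089 + 143585\right) + \frac{1}{-1812 - 1767} = -2544504 + \frac{1}{-3579} = -2544504 - \frac{1}{3579} = - \frac{9106779817}{3579}$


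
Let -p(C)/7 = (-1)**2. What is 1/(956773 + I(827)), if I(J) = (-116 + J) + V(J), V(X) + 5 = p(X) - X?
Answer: 1/956645 ≈ 1.0453e-6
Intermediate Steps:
p(C) = -7 (p(C) = -7*(-1)**2 = -7*1 = -7)
V(X) = -12 - X (V(X) = -5 + (-7 - X) = -12 - X)
I(J) = -128 (I(J) = (-116 + J) + (-12 - J) = -128)
1/(956773 + I(827)) = 1/(956773 - 128) = 1/956645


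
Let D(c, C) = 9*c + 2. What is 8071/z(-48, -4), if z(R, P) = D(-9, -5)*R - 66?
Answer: 8071/3726 ≈ 2.1661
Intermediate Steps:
D(c, C) = 2 + 9*c
z(R, P) = -66 - 79*R (z(R, P) = (2 + 9*(-9))*R - 66 = (2 - 81)*R - 66 = -79*R - 66 = -66 - 79*R)
8071/z(-48, -4) = 8071/(-66 - 79*(-48)) = 8071/(-66 + 3792) = 8071/3726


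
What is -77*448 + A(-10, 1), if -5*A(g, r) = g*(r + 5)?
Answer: -34484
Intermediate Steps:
A(g, r) = -g*(5 + r)/5 (A(g, r) = -g*(r + 5)/5 = -g*(5 + r)/5)
-77*448 + A(-10, 1) = -77*448 - 1/5*(-10)*(5 + 1) = -34496 - 1/5*(-10)*6 = -34496 + 12 = -34484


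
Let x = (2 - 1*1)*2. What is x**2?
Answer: 4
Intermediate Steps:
x = 2 (x = (2 - 1)*2 = 1*2 = 2)
x**2 = 2**2 = 4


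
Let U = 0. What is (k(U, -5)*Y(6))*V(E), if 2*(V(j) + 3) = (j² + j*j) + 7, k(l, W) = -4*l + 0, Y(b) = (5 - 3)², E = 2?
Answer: 0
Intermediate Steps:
Y(b) = 4 (Y(b) = 2² = 4)
k(l, W) = -4*l
V(j) = ½ + j² (V(j) = -3 + ((j² + j*j) + 7)/2 = -3 + ((j² + j²) + 7)/2 = -3 + (2*j² + 7)/2 = -3 + (7 + 2*j²)/2 = -3 + (7/2 + j²) = ½ + j²)
(k(U, -5)*Y(6))*V(E) = (-4*0*4)*(½ + 2²) = (0*4)*(½ + 4) = 0*(9/2) = 0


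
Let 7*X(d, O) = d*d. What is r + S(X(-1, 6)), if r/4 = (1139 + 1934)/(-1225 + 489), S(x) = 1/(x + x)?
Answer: -2429/184 ≈ -13.201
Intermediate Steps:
X(d, O) = d²/7 (X(d, O) = (d*d)/7 = d²/7)
S(x) = 1/(2*x)
r = -3073/184 (r = 4*((1139 + 1934)/(-1225 + 489)) = 4*(3073/(-736)) = 4*(3073*(-1/736)) = 4*(-3073/736) = -3073/184 ≈ -16.701)
r + S(X(-1, 6)) = -3073/184 + 1/(2*(((⅐)*(-1)²))) = -3073/184 + 1/(2*(((⅐)*1))) = -3073/184 + 1/(2*(⅐)) = -3073/184 + (½)*7 = -3073/184 + 7/2 = -2429/184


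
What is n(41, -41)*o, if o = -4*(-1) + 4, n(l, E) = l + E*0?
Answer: 328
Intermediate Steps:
n(l, E) = l (n(l, E) = l + 0 = l)
o = 8 (o = 4 + 4 = 8)
n(41, -41)*o = 41*8 = 328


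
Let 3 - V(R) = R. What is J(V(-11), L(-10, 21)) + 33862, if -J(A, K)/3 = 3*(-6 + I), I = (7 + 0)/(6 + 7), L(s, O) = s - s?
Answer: 440845/13 ≈ 33911.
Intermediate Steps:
V(R) = 3 - R
L(s, O) = 0
I = 7/13 ≈ 0.53846
J(A, K) = 639/13 (J(A, K) = -9*(-6 + 7/13) = -9*(-71)/13 = -3*(-213/13) = 639/13)
J(V(-11), L(-10, 21)) + 33862 = 639/13 + 33862 = 440845/13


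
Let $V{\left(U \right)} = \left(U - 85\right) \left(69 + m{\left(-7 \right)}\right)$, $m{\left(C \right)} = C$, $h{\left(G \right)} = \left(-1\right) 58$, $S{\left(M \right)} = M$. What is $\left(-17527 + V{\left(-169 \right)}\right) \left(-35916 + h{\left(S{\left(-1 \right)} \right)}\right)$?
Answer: $1197034850$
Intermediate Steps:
$h{\left(G \right)} = -58$
$V{\left(U \right)} = -5270 + 62 U$ ($V{\left(U \right)} = \left(U - 85\right) \left(69 - 7\right) = \left(-85 + U\right) 62 = -5270 + 62 U$)
$\left(-17527 + V{\left(-169 \right)}\right) \left(-35916 + h{\left(S{\left(-1 \right)} \right)}\right) = \left(-17527 + \left(-5270 + 62 \left(-169\right)\right)\right) \left(-35916 - 58\right) = \left(-17527 - 15748\right) \left(-35974\right) = \left(-33275\right) \left(-35974\right) = 1197034850$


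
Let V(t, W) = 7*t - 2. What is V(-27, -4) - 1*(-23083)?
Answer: 22892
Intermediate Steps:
V(t, W) = -2 + 7*t
V(-27, -4) - 1*(-23083) = (-2 + 7*(-27)) - 1*(-23083) = (-2 - 189) + 23083 = -191 + 23083 = 22892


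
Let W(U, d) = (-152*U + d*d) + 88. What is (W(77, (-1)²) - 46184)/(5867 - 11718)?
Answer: 57799/5851 ≈ 9.8785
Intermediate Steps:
W(U, d) = 88 + d² - 152*U (W(U, d) = (-152*U + d²) + 88 = (d² - 152*U) + 88 = 88 + d² - 152*U)
(W(77, (-1)²) - 46184)/(5867 - 11718) = ((88 + ((-1)²)² - 152*77) - 46184)/(5867 - 11718) = ((88 + 1² - 11704) - 46184)/(-5851) = ((88 + 1 - 11704) - 46184)*(-1/5851) = (-11615 - 46184)*(-1/5851) = -57799*(-1/5851) = 57799/5851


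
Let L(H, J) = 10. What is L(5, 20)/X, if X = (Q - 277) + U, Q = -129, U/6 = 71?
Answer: ½ ≈ 0.50000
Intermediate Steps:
U = 426 (U = 6*71 = 426)
X = 20 (X = (-129 - 277) + 426 = -406 + 426 = 20)
L(5, 20)/X = 10/20 = 10*(1/20) = ½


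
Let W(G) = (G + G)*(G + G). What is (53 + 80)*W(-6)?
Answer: 19152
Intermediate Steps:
W(G) = 4*G**2 (W(G) = (2*G)*(2*G) = 4*G**2)
(53 + 80)*W(-6) = (53 + 80)*(4*(-6)**2) = 133*(4*36) = 133*144 = 19152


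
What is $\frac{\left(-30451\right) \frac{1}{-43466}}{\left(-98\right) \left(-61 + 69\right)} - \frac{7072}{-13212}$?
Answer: $\frac{60148164539}{112557467232} \approx 0.53438$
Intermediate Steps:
$\frac{\left(-30451\right) \frac{1}{-43466}}{\left(-98\right) \left(-61 + 69\right)} - \frac{7072}{-13212} = \frac{\left(-30451\right) \left(- \frac{1}{43466}\right)}{\left(-98\right) 8} - - \frac{1768}{3303} = \frac{30451}{43466 \left(-784\right)} + \frac{1768}{3303} = \frac{30451}{43466} \left(- \frac{1}{784}\right) + \frac{1768}{3303} = - \frac{30451}{34077344} + \frac{1768}{3303} = \frac{60148164539}{112557467232}$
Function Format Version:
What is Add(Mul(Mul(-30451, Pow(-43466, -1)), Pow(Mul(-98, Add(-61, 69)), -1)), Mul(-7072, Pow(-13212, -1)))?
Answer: Rational(60148164539, 112557467232) ≈ 0.53438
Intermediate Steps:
Add(Mul(Mul(-30451, Pow(-43466, -1)), Pow(Mul(-98, Add(-61, 69)), -1)), Mul(-7072, Pow(-13212, -1))) = Add(Mul(Mul(-30451, Rational(-1, 43466)), Pow(Mul(-98, 8), -1)), Mul(-7072, Rational(-1, 13212))) = Add(Mul(Rational(30451, 43466), Pow(-784, -1)), Rational(1768, 3303)) = Add(Mul(Rational(30451, 43466), Rational(-1, 784)), Rational(1768, 3303)) = Add(Rational(-30451, 34077344), Rational(1768, 3303)) = Rational(60148164539, 112557467232)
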